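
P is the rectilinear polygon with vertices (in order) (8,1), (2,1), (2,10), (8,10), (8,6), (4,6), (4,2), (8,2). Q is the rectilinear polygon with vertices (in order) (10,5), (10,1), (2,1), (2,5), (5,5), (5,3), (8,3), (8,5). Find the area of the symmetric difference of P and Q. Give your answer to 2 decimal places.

40.00

|P| = 38, |Q| = 26, |P∩Q| = 12.
|P △ Q| = |P| + |Q| − 2·|P∩Q| = 38 + 26 − 24 = 40.00.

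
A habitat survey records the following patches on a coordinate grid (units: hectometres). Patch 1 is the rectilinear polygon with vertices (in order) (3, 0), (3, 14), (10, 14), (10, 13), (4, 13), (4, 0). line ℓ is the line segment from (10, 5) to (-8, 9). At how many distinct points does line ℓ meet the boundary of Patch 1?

The segment meets the boundary at (3,6.556), (4,6.333).

2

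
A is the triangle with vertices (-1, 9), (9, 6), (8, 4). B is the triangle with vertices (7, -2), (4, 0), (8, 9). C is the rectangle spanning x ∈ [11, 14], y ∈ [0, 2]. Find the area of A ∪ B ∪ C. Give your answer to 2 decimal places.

32.73

By inclusion–exclusion:
Individual areas: |A| = 11.5, |B| = 17.5, |C| = 6.
|A∩B| = 2.2669.
|A∩C| = 0.
|B∩C| = 0.
|A∩B∩C| = 0.
|A ∪ B ∪ C| = 35 − 2.2669 + 0 = 32.73.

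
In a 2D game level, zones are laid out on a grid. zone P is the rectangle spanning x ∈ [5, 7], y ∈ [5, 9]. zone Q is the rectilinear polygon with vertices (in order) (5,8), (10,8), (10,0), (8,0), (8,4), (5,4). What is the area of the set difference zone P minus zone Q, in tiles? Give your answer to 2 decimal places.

|zone P| = 8, |zone P∩zone Q| = 6.
|zone P ∖ zone Q| = |zone P| − |zone P∩zone Q| = 8 − 6 = 2.00.

2.00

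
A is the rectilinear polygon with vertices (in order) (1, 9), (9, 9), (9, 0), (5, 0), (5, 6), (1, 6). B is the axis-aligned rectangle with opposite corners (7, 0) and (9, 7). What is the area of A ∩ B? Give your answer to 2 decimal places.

The intersection is the polygon with vertices (9,0), (7,0), (7,7), (9,7).
By the shoelace formula its area is 14.00.

14.00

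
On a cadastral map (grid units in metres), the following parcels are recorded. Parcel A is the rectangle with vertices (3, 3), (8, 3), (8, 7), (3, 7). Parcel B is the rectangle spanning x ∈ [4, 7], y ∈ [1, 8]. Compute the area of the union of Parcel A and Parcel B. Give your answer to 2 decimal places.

29.00

By inclusion–exclusion:
Individual areas: |Parcel A| = 20, |Parcel B| = 21.
|Parcel A∩Parcel B|: x∈[4,7], y∈[3,7] → 3·4 = 12.
|Parcel A ∪ Parcel B| = 41 − 12 = 29.00.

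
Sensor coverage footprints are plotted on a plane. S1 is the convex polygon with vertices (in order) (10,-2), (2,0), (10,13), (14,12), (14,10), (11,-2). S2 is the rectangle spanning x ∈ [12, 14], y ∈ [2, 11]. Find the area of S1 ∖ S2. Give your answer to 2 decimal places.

90.00

|S1| = 100, |S1∩S2| = 10.
|S1 ∖ S2| = |S1| − |S1∩S2| = 100 − 10 = 90.00.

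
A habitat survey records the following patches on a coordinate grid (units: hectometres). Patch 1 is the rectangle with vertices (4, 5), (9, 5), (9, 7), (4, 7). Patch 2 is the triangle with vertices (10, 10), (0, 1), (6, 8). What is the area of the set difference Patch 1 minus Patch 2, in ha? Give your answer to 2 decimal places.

7.65

|Patch 1| = 10, |Patch 1∩Patch 2| = 2.3492.
|Patch 1 ∖ Patch 2| = |Patch 1| − |Patch 1∩Patch 2| = 10 − 2.3492 = 7.65.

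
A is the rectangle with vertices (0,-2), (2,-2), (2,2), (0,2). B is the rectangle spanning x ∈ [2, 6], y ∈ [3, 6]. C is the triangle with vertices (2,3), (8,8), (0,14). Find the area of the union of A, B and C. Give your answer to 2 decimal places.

By inclusion–exclusion:
Individual areas: |A| = 8, |B| = 12, |C| = 38.
|A∩B| = 0 (no overlap).
|A∩C| = 0.
|B∩C| = 5.4.
|A∩B∩C| = 0.
|A ∪ B ∪ C| = 58 − 5.4 + 0 = 52.60.

52.60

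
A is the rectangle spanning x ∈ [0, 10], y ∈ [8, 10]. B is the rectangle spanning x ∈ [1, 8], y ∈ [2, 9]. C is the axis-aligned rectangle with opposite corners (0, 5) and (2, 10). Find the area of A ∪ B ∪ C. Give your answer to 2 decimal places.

65.00

By inclusion–exclusion:
Individual areas: |A| = 20, |B| = 49, |C| = 10.
|A∩B|: x∈[1,8], y∈[8,9] → 7·1 = 7.
|A∩C|: x∈[0,2], y∈[8,10] → 2·2 = 4.
|B∩C|: x∈[1,2], y∈[5,9] → 1·4 = 4.
|A∩B∩C| = 1.
|A ∪ B ∪ C| = 79 − 15 + 1 = 65.00.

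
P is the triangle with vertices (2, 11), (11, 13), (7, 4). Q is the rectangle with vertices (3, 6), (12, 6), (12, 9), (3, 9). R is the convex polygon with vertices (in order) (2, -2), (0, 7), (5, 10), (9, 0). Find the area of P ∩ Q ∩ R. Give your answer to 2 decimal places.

The intersection is the polygon with vertices (5.571,6), (3.429,9), (5.4,9), (6.6,6).
By the shoelace formula its area is 4.50.

4.50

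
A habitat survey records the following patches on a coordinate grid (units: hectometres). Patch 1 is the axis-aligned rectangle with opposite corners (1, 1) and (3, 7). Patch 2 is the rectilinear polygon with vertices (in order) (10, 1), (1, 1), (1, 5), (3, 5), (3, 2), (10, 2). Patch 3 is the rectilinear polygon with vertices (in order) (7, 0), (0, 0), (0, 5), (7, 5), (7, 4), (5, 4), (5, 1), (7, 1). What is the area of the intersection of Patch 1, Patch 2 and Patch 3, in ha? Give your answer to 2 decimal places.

8.00

The intersection is the polygon with vertices (1,1), (1,5), (3,5), (3,2), (3,1).
By the shoelace formula its area is 8.00.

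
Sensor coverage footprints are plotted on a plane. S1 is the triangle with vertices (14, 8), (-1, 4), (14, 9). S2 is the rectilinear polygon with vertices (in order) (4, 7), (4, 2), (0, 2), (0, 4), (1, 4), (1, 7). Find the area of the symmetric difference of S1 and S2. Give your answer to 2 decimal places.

23.10

|S1| = 7.5, |S2| = 17, |S1∩S2| = 0.7.
|S1 △ S2| = |S1| + |S2| − 2·|S1∩S2| = 7.5 + 17 − 1.4 = 23.10.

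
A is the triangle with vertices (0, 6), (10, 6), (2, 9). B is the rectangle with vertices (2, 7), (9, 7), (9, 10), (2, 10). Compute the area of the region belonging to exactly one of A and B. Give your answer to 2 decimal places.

25.33

|A| = 15, |B| = 21, |A∩B| = 5.3333.
|A △ B| = |A| + |B| − 2·|A∩B| = 15 + 21 − 10.6667 = 25.33.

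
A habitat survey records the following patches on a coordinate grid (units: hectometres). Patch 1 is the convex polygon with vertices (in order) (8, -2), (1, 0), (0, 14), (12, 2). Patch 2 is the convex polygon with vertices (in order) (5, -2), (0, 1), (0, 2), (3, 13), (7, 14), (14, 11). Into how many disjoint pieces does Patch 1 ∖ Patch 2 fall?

Patch 1 ∖ Patch 2 splits into 3 disjoint pieces (area 18.6766, area 0.2605, area 11.3531).

3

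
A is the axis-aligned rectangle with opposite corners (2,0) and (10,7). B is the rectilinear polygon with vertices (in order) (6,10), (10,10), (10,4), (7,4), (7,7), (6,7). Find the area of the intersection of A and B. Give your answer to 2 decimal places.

9.00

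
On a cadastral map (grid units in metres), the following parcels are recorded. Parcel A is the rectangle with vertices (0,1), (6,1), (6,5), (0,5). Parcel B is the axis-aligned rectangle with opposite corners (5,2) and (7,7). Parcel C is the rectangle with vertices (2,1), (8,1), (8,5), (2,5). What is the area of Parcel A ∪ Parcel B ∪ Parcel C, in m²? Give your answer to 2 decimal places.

36.00

By inclusion–exclusion:
Individual areas: |Parcel A| = 24, |Parcel B| = 10, |Parcel C| = 24.
|Parcel A∩Parcel B|: x∈[5,6], y∈[2,5] → 1·3 = 3.
|Parcel A∩Parcel C|: x∈[2,6], y∈[1,5] → 4·4 = 16.
|Parcel B∩Parcel C|: x∈[5,7], y∈[2,5] → 2·3 = 6.
|Parcel A∩Parcel B∩Parcel C| = 3.
|Parcel A ∪ Parcel B ∪ Parcel C| = 58 − 25 + 3 = 36.00.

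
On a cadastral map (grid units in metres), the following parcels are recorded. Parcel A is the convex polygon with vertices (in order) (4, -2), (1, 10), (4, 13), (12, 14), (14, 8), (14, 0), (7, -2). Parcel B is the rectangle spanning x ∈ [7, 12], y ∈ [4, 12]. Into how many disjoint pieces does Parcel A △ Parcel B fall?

Parcel A △ Parcel B is a single connected region.

1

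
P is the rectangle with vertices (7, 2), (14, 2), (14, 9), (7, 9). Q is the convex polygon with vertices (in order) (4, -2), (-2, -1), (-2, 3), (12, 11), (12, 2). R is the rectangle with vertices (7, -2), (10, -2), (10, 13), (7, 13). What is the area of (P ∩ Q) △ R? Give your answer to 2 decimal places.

|P ∩ Q| = 34.3571.
|(P ∩ Q) ∩ R| = 20.3571.
|(P ∩ Q) △ R| = 34.3571 + 45 − 40.7143 = 38.64.

38.64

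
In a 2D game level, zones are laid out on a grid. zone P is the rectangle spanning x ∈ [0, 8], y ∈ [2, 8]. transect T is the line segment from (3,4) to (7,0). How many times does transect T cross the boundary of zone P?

The segment meets the boundary at (5,2).

1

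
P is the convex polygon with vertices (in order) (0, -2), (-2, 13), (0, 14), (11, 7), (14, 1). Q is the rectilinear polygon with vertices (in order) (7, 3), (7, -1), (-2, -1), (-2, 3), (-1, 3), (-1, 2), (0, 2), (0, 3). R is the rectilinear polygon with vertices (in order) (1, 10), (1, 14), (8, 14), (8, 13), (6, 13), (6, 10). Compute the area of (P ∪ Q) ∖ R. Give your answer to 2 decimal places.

|P ∪ Q| = 157.0833.
|(P ∪ Q) ∩ R| = 8.8636.
|(P ∪ Q) ∖ R| = 157.0833 − 8.8636 = 148.22.

148.22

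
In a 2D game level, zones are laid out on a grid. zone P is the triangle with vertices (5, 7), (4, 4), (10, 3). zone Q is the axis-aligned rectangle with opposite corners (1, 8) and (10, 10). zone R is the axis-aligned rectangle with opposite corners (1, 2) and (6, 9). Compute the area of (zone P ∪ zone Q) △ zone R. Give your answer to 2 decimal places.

43.63

|zone P ∪ zone Q| = 27.5.
|(zone P ∪ zone Q) ∩ zone R| = 9.4333.
|(zone P ∪ zone Q) △ zone R| = 27.5 + 35 − 18.8667 = 43.63.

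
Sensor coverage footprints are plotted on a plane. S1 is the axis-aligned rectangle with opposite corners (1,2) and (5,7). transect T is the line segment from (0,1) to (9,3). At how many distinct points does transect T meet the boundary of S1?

The segment meets the boundary at (5,2.111), (4.5,2).

2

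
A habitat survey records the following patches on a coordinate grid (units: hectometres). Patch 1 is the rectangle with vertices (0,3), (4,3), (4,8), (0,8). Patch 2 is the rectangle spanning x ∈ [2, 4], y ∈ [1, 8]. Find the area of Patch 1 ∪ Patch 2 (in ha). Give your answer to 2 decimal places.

By inclusion–exclusion:
Individual areas: |Patch 1| = 20, |Patch 2| = 14.
|Patch 1∩Patch 2|: x∈[2,4], y∈[3,8] → 2·5 = 10.
|Patch 1 ∪ Patch 2| = 34 − 10 = 24.00.

24.00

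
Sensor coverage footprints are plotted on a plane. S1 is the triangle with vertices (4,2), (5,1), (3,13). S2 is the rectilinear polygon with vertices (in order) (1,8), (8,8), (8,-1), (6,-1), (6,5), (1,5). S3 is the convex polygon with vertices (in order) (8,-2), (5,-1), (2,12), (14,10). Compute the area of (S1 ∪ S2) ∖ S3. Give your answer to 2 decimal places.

|S1 ∪ S2| = 36.5227.
|(S1 ∪ S2) ∩ S3| = 29.2612.
|(S1 ∪ S2) ∖ S3| = 36.5227 − 29.2612 = 7.26.

7.26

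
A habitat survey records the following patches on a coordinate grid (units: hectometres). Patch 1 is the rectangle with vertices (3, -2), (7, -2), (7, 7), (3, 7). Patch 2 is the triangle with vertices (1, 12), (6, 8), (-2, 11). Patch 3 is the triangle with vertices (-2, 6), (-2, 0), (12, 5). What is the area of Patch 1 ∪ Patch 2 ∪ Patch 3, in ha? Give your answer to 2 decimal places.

By inclusion–exclusion:
Individual areas: |Patch 1| = 36, |Patch 2| = 8.5, |Patch 3| = 42.
|Patch 1∩Patch 2| = 0.
|Patch 1∩Patch 3| = 12.
|Patch 2∩Patch 3| = 0.
|Patch 1∩Patch 2∩Patch 3| = 0.
|Patch 1 ∪ Patch 2 ∪ Patch 3| = 86.5 − 12 + 0 = 74.50.

74.50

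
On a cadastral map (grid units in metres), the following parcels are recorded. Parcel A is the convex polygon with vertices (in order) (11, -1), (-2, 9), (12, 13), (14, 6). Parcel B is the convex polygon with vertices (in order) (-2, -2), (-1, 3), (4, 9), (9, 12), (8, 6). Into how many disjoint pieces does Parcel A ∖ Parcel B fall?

Parcel A ∖ Parcel B is a single connected region.

1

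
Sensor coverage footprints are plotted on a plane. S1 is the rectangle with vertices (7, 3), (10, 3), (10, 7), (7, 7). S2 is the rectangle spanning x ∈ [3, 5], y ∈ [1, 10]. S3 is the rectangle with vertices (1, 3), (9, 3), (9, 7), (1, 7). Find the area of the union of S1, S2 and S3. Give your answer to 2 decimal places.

By inclusion–exclusion:
Individual areas: |S1| = 12, |S2| = 18, |S3| = 32.
|S1∩S2| = 0 (no overlap).
|S1∩S3|: x∈[7,9], y∈[3,7] → 2·4 = 8.
|S2∩S3|: x∈[3,5], y∈[3,7] → 2·4 = 8.
|S1∩S2∩S3| = 0.
|S1 ∪ S2 ∪ S3| = 62 − 16 + 0 = 46.00.

46.00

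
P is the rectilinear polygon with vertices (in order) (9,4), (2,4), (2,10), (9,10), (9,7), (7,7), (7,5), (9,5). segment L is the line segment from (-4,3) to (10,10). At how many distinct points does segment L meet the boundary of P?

2

The segment meets the boundary at (9,9.5), (2,6).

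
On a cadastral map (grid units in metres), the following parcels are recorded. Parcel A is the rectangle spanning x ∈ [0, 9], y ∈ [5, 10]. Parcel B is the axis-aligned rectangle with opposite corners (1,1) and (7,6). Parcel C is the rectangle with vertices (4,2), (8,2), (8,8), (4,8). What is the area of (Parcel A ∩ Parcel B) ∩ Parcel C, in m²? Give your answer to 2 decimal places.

The region (Parcel A ∩ Parcel B) ∩ Parcel C is the polygon with vertices (7,6), (7,5), (4,5), (4,6).
By the shoelace formula its area is 3.00.

3.00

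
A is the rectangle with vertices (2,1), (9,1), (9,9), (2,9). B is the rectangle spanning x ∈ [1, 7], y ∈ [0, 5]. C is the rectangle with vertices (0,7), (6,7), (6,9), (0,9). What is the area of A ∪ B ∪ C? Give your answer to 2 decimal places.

By inclusion–exclusion:
Individual areas: |A| = 56, |B| = 30, |C| = 12.
|A∩B|: x∈[2,7], y∈[1,5] → 5·4 = 20.
|A∩C|: x∈[2,6], y∈[7,9] → 4·2 = 8.
|B∩C| = 0 (no overlap).
|A∩B∩C| = 0.
|A ∪ B ∪ C| = 98 − 28 + 0 = 70.00.

70.00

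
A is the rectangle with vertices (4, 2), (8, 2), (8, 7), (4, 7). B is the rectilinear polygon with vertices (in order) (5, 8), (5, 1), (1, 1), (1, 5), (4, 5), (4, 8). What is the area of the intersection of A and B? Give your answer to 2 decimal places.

5.00

The intersection is the polygon with vertices (5,7), (5,2), (4,2), (4,5), (4,7).
By the shoelace formula its area is 5.00.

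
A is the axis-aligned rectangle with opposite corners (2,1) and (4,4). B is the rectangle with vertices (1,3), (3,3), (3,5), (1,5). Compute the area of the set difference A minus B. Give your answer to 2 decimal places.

5.00

|A∩B|: x∈[2,3], y∈[3,4] → 1·1 = 1.
|A| = 6.
|A ∖ B| = |A| − |A∩B| = 6 − 1 = 5.00.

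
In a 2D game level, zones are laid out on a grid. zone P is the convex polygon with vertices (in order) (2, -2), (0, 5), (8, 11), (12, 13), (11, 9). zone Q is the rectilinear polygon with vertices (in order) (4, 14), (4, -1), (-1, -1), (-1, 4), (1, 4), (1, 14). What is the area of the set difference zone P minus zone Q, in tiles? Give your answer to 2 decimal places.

|zone P| = 66.5, |zone P∩zone Q| = 22.7715.
|zone P ∖ zone Q| = |zone P| − |zone P∩zone Q| = 66.5 − 22.7715 = 43.73.

43.73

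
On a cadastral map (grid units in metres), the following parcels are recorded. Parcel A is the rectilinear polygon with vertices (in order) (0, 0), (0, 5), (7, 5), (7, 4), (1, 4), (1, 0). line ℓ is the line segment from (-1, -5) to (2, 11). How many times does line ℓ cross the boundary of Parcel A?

The segment meets the boundary at (0.875,5), (0,0.333).

2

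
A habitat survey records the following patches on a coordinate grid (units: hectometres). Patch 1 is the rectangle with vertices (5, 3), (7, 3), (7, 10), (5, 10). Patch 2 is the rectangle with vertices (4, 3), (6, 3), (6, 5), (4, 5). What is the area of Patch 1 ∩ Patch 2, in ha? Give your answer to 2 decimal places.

2.00

|Patch 1∩Patch 2|: x∈[5,6], y∈[3,5] → 1·2 = 2.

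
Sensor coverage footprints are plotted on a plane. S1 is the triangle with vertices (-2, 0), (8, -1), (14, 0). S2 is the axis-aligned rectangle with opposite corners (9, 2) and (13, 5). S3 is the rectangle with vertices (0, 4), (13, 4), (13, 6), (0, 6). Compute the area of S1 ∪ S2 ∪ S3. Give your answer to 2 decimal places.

42.00

By inclusion–exclusion:
Individual areas: |S1| = 8, |S2| = 12, |S3| = 26.
|S1∩S2| = 0.
|S1∩S3| = 0.
|S2∩S3|: x∈[9,13], y∈[4,5] → 4·1 = 4.
|S1∩S2∩S3| = 0.
|S1 ∪ S2 ∪ S3| = 46 − 4 + 0 = 42.00.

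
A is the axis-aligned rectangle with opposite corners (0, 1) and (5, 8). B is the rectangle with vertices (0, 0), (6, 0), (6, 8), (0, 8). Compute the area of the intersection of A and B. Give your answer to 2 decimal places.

|A∩B|: x∈[0,5], y∈[1,8] → 5·7 = 35.

35.00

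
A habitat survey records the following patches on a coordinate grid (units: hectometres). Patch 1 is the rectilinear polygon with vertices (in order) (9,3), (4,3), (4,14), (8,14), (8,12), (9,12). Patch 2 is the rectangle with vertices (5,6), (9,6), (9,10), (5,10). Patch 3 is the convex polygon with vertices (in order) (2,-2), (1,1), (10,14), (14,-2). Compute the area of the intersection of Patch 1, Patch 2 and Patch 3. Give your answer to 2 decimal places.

The intersection is the polygon with vertices (5,6), (5,6.778), (7.231,10), (9,10), (9,6).
By the shoelace formula its area is 12.41.

12.41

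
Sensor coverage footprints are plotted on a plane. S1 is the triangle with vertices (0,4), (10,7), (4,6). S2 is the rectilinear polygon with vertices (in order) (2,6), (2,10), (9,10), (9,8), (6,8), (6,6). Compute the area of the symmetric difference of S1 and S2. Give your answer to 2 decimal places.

|S1| = 4, |S2| = 22, |S1∩S2| = 0.3333.
|S1 △ S2| = |S1| + |S2| − 2·|S1∩S2| = 4 + 22 − 0.6667 = 25.33.

25.33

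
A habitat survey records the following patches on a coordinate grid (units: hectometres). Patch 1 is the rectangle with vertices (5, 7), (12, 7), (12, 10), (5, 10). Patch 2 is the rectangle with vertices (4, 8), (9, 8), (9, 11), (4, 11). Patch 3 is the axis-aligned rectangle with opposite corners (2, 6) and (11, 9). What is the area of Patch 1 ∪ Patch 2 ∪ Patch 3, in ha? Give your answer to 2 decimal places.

By inclusion–exclusion:
Individual areas: |Patch 1| = 21, |Patch 2| = 15, |Patch 3| = 27.
|Patch 1∩Patch 2|: x∈[5,9], y∈[8,10] → 4·2 = 8.
|Patch 1∩Patch 3|: x∈[5,11], y∈[7,9] → 6·2 = 12.
|Patch 2∩Patch 3|: x∈[4,9], y∈[8,9] → 5·1 = 5.
|Patch 1∩Patch 2∩Patch 3| = 4.
|Patch 1 ∪ Patch 2 ∪ Patch 3| = 63 − 25 + 4 = 42.00.

42.00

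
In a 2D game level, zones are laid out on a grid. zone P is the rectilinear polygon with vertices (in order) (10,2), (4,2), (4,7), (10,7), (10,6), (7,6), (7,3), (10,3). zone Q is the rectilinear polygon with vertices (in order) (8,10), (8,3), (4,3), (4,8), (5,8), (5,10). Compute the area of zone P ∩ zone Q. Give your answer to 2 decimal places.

13.00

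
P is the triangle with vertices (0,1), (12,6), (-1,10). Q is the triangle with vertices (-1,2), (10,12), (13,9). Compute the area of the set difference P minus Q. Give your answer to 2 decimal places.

43.32

|P| = 56.5, |P∩Q| = 13.1811.
|P ∖ Q| = |P| − |P∩Q| = 56.5 − 13.1811 = 43.32.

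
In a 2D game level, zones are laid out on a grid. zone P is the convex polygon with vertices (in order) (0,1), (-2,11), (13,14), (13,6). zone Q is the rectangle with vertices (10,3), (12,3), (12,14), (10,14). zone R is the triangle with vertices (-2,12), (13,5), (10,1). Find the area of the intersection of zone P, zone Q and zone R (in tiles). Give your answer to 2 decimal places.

1.42

The intersection is the polygon with vertices (10,4.846), (10,6.4), (11.825,5.548).
By the shoelace formula its area is 1.42.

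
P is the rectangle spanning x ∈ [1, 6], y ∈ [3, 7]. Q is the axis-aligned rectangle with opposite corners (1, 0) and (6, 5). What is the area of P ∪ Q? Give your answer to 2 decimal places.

By inclusion–exclusion:
Individual areas: |P| = 20, |Q| = 25.
|P∩Q|: x∈[1,6], y∈[3,5] → 5·2 = 10.
|P ∪ Q| = 45 − 10 = 35.00.

35.00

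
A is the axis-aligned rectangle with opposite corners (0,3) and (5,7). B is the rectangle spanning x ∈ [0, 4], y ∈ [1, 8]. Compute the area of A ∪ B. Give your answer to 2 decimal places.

By inclusion–exclusion:
Individual areas: |A| = 20, |B| = 28.
|A∩B|: x∈[0,4], y∈[3,7] → 4·4 = 16.
|A ∪ B| = 48 − 16 = 32.00.

32.00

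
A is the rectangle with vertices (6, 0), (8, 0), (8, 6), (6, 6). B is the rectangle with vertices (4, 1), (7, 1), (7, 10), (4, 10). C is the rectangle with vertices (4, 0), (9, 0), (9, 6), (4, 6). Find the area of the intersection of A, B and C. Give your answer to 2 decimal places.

The intersection is the polygon with vertices (7,6), (7,1), (6,1), (6,6).
By the shoelace formula its area is 5.00.

5.00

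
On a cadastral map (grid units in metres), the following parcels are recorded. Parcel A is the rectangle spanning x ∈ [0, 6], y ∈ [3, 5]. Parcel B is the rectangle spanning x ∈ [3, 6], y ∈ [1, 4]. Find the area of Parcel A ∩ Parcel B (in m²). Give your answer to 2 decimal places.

|Parcel A∩Parcel B|: x∈[3,6], y∈[3,4] → 3·1 = 3.

3.00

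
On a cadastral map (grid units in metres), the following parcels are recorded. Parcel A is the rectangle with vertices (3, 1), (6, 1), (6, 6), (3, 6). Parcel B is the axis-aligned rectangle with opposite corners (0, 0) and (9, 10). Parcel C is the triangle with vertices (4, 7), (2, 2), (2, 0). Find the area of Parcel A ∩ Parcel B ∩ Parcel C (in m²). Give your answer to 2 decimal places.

The intersection is the polygon with vertices (3,4.5), (3.6,6), (3.714,6), (3,3.5).
By the shoelace formula its area is 0.44.

0.44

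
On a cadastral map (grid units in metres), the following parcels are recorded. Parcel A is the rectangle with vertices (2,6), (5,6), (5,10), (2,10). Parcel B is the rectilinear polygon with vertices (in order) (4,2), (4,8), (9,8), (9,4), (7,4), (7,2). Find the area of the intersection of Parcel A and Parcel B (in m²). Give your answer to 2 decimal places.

2.00

The intersection is the polygon with vertices (5,6), (4,6), (4,8), (5,8).
By the shoelace formula its area is 2.00.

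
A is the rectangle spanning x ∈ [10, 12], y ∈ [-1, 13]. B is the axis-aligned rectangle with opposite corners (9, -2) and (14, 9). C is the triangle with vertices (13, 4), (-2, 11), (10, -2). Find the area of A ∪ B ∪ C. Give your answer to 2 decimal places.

100.31

By inclusion–exclusion:
Individual areas: |A| = 28, |B| = 55, |C| = 55.5.
|A∩B|: x∈[10,12], y∈[-1,9] → 2·10 = 20.
|A∩C| = 9.6167.
|B∩C| = 18.1917.
|A∩B∩C| = 9.6167.
|A ∪ B ∪ C| = 138.5 − 47.8083 + 9.6167 = 100.31.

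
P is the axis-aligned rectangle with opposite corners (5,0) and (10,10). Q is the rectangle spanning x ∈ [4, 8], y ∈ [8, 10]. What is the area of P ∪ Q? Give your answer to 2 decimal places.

52.00

By inclusion–exclusion:
Individual areas: |P| = 50, |Q| = 8.
|P∩Q|: x∈[5,8], y∈[8,10] → 3·2 = 6.
|P ∪ Q| = 58 − 6 = 52.00.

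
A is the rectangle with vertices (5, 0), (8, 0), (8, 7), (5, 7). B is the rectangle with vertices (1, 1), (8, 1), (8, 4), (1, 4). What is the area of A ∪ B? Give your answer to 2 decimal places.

By inclusion–exclusion:
Individual areas: |A| = 21, |B| = 21.
|A∩B|: x∈[5,8], y∈[1,4] → 3·3 = 9.
|A ∪ B| = 42 − 9 = 33.00.

33.00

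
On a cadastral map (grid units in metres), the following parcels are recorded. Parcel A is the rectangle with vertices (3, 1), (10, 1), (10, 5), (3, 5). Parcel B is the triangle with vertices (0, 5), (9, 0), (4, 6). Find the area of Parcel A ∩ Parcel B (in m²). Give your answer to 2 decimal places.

The intersection is the polygon with vertices (3,5), (4.833,5), (8.167,1), (7.2,1), (3,3.333).
By the shoelace formula its area is 9.10.

9.10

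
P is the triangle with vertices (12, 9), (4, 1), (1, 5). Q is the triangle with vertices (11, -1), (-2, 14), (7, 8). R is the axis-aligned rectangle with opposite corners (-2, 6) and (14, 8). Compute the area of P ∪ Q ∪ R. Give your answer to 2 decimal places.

70.74

By inclusion–exclusion:
Individual areas: |P| = 28, |Q| = 28.5, |R| = 32.
|P∩Q| = 6.4901.
|P∩R| = 7.
|Q∩R| = 6.7556.
|P∩Q∩R| = 2.4877.
|P ∪ Q ∪ R| = 88.5 − 20.2457 + 2.4877 = 70.74.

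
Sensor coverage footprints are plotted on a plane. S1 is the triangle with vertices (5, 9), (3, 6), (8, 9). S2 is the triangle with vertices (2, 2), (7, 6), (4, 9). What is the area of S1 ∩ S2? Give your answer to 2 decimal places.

The intersection is the polygon with vertices (4.6,8.4), (5.5,7.5), (3.172,6.103), (3.25,6.375).
By the shoelace formula its area is 1.78.

1.78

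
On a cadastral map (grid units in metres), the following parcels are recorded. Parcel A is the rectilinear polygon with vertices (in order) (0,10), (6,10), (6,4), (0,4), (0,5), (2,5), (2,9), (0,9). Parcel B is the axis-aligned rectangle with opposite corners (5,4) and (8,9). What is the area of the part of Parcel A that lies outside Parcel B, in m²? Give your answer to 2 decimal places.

23.00

|Parcel A| = 28, |Parcel A∩Parcel B| = 5.
|Parcel A ∖ Parcel B| = |Parcel A| − |Parcel A∩Parcel B| = 28 − 5 = 23.00.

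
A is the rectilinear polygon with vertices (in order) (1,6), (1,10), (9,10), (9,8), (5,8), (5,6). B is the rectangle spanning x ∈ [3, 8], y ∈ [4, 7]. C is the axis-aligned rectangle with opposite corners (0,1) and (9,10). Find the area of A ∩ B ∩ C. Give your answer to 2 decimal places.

2.00

The intersection is the polygon with vertices (3,6), (3,7), (5,7), (5,6).
By the shoelace formula its area is 2.00.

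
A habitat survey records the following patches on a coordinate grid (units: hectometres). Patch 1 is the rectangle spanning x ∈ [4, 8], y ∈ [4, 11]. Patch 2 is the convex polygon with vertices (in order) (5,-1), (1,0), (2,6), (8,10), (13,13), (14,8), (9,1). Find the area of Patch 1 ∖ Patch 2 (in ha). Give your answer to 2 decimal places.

9.33

|Patch 1| = 28, |Patch 1∩Patch 2| = 18.6667.
|Patch 1 ∖ Patch 2| = |Patch 1| − |Patch 1∩Patch 2| = 28 − 18.6667 = 9.33.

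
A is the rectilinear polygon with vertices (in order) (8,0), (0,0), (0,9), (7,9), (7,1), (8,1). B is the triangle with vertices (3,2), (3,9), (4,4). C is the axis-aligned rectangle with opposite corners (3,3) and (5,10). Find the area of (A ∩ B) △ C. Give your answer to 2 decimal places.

11.00

|A ∩ B| = 3.5.
|(A ∩ B) ∩ C| = 3.25.
|(A ∩ B) △ C| = 3.5 + 14 − 6.5 = 11.00.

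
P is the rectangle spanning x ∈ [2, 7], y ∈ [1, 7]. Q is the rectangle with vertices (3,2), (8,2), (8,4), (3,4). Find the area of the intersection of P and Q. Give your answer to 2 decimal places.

8.00

|P∩Q|: x∈[3,7], y∈[2,4] → 4·2 = 8.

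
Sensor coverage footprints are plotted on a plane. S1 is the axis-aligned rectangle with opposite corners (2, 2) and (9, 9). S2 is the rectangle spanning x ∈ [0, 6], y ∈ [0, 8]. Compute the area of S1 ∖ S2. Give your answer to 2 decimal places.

25.00

|S1∩S2|: x∈[2,6], y∈[2,8] → 4·6 = 24.
|S1| = 49.
|S1 ∖ S2| = |S1| − |S1∩S2| = 49 − 24 = 25.00.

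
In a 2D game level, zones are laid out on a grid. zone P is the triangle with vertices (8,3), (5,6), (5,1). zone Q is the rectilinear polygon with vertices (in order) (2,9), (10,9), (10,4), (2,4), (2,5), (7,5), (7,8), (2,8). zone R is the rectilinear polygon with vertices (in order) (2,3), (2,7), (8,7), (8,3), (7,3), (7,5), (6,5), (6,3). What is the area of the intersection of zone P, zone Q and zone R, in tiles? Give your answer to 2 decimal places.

1.00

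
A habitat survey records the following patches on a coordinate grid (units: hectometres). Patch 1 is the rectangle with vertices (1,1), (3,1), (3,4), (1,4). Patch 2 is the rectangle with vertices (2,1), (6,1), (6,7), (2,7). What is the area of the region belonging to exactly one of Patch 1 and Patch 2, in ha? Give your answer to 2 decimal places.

|Patch 1∩Patch 2|: x∈[2,3], y∈[1,4] → 1·3 = 3.
|Patch 1 △ Patch 2| = |Patch 1| + |Patch 2| − 2·|Patch 1∩Patch 2| = 6 + 24 − 6 = 24.00.

24.00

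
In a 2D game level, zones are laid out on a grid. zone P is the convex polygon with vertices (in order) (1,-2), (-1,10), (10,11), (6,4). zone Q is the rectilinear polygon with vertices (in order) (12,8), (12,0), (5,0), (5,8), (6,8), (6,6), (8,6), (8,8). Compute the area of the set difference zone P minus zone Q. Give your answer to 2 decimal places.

|zone P| = 72.5, |zone P∩zone Q| = 5.8143.
|zone P ∖ zone Q| = |zone P| − |zone P∩zone Q| = 72.5 − 5.8143 = 66.69.

66.69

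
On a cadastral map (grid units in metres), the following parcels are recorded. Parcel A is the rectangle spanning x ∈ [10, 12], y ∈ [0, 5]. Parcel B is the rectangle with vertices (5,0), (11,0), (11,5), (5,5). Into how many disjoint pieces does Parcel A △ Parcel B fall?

Parcel A △ Parcel B splits into 2 disjoint pieces (area 5, area 25).

2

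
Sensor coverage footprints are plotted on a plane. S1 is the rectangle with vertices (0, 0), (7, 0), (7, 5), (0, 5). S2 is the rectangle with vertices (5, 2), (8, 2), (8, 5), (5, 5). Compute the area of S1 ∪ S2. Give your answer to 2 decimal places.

38.00

By inclusion–exclusion:
Individual areas: |S1| = 35, |S2| = 9.
|S1∩S2|: x∈[5,7], y∈[2,5] → 2·3 = 6.
|S1 ∪ S2| = 44 − 6 = 38.00.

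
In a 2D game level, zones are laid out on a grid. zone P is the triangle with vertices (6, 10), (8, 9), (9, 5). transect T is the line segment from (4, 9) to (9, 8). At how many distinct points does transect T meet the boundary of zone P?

The segment meets the boundary at (8.211,8.158), (6.955,8.409).

2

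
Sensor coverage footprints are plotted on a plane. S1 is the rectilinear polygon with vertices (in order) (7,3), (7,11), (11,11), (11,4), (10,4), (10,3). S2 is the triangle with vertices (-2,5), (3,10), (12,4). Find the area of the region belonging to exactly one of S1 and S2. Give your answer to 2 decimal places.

|S1| = 31, |S2| = 37.5, |S1∩S2| = 7.1429.
|S1 △ S2| = |S1| + |S2| − 2·|S1∩S2| = 31 + 37.5 − 14.2857 = 54.21.

54.21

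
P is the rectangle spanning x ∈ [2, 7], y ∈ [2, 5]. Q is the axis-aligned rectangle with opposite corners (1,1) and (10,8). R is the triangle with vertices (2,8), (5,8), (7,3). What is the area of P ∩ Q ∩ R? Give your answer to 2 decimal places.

The intersection is the polygon with vertices (6.2,5), (7,3), (5,5).
By the shoelace formula its area is 1.20.

1.20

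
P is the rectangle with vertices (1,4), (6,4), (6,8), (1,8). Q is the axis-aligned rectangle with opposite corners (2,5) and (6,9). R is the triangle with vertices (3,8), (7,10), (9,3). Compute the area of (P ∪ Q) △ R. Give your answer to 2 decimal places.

28.50

|P ∪ Q| = 24.
|(P ∪ Q) ∩ R| = 5.75.
|(P ∪ Q) △ R| = 24 + 16 − 11.5 = 28.50.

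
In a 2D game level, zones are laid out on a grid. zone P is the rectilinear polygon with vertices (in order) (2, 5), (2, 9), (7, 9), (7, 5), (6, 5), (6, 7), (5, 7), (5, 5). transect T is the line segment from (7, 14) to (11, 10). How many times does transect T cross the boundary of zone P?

0

The segment lies entirely outside zone P and never meets its boundary.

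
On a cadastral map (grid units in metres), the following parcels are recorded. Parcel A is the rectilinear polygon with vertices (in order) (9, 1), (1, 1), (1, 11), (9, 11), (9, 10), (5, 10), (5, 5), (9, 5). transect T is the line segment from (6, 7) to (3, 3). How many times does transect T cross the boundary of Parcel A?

The segment meets the boundary at (5,5.667).

1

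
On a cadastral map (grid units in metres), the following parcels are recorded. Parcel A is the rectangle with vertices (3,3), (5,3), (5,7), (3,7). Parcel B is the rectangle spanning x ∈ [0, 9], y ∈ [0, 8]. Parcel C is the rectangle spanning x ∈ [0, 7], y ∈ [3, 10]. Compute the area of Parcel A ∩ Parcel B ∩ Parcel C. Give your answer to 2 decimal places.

8.00

The intersection is the polygon with vertices (3,7), (5,7), (5,3), (3,3).
By the shoelace formula its area is 8.00.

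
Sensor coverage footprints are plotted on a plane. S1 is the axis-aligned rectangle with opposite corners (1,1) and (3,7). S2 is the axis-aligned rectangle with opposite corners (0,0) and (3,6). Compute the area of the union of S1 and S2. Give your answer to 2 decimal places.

20.00

By inclusion–exclusion:
Individual areas: |S1| = 12, |S2| = 18.
|S1∩S2|: x∈[1,3], y∈[1,6] → 2·5 = 10.
|S1 ∪ S2| = 30 − 10 = 20.00.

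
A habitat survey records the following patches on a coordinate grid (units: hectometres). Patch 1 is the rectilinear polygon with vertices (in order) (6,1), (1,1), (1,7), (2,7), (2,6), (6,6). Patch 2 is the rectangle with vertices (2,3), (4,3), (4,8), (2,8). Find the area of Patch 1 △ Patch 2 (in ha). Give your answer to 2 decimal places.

24.00

|Patch 1| = 26, |Patch 2| = 10, |Patch 1∩Patch 2| = 6.
|Patch 1 △ Patch 2| = |Patch 1| + |Patch 2| − 2·|Patch 1∩Patch 2| = 26 + 10 − 12 = 24.00.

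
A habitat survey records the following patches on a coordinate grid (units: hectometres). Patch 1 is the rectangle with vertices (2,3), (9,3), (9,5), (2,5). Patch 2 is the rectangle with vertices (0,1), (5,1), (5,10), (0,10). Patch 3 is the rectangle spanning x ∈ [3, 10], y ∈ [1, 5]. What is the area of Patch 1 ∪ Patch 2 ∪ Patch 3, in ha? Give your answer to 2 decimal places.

By inclusion–exclusion:
Individual areas: |Patch 1| = 14, |Patch 2| = 45, |Patch 3| = 28.
|Patch 1∩Patch 2|: x∈[2,5], y∈[3,5] → 3·2 = 6.
|Patch 1∩Patch 3|: x∈[3,9], y∈[3,5] → 6·2 = 12.
|Patch 2∩Patch 3|: x∈[3,5], y∈[1,5] → 2·4 = 8.
|Patch 1∩Patch 2∩Patch 3| = 4.
|Patch 1 ∪ Patch 2 ∪ Patch 3| = 87 − 26 + 4 = 65.00.

65.00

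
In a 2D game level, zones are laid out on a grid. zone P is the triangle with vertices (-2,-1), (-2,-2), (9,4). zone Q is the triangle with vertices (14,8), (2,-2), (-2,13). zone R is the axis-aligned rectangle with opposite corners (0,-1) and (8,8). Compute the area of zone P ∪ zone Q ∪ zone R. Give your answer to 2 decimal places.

By inclusion–exclusion:
Individual areas: |zone P| = 5.5, |zone Q| = 110, |zone R| = 72.
|zone P∩zone Q| = 2.6176.
|zone P∩zone R| = 3.6364.
|zone Q∩zone R| = 56.7667.
|zone P∩zone Q∩zone R| = 2.5722.
|zone P ∪ zone Q ∪ zone R| = 187.5 − 63.0207 + 2.5722 = 127.05.

127.05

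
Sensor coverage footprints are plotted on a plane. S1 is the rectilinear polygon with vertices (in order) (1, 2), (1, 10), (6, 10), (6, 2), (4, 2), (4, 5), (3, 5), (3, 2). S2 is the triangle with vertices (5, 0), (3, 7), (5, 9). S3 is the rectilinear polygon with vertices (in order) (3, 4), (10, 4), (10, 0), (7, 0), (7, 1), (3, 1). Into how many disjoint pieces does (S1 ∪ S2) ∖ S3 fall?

2

(S1 ∪ S2) ∖ S3 splits into 2 disjoint pieces (area 33.2857, area 0.1429).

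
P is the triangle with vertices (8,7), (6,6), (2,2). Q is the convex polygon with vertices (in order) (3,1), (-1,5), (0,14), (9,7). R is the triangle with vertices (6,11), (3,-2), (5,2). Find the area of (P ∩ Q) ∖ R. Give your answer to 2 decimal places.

|P ∩ Q| = 2.
|(P ∩ Q) ∩ R| = 0.4338.
|(P ∩ Q) ∖ R| = 2 − 0.4338 = 1.57.

1.57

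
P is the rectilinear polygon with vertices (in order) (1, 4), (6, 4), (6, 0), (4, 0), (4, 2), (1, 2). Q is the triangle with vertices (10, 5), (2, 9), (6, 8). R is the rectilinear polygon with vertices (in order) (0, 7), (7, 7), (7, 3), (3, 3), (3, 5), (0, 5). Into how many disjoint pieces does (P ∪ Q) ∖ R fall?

(P ∪ Q) ∖ R splits into 2 disjoint pieces (area 11, area 3.75).

2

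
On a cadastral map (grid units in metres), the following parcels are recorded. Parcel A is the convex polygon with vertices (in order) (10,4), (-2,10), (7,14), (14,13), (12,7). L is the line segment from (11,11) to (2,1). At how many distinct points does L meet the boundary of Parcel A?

1

The segment meets the boundary at (6.345,5.828).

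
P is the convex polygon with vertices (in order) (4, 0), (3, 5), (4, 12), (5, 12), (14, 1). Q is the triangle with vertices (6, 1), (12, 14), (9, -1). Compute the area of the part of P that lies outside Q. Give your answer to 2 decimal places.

|P| = 71.5, |P∩Q| = 16.3174.
|P ∖ Q| = |P| − |P∩Q| = 71.5 − 16.3174 = 55.18.

55.18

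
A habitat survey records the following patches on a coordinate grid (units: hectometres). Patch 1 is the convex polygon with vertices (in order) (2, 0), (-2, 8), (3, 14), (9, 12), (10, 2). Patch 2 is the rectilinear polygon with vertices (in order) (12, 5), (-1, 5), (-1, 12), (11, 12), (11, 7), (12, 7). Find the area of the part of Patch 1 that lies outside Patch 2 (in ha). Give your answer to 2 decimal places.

47.07

|Patch 1| = 116, |Patch 1∩Patch 2| = 68.9333.
|Patch 1 ∖ Patch 2| = |Patch 1| − |Patch 1∩Patch 2| = 116 − 68.9333 = 47.07.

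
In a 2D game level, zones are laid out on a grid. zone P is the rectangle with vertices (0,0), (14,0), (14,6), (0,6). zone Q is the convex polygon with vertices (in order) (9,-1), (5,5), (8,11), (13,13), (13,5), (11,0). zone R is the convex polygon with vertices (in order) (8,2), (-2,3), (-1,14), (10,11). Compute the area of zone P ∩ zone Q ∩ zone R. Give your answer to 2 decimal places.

10.47

The intersection is the polygon with vertices (5,5), (5.5,6), (8.889,6), (8,2), (6.929,2.107).
By the shoelace formula its area is 10.47.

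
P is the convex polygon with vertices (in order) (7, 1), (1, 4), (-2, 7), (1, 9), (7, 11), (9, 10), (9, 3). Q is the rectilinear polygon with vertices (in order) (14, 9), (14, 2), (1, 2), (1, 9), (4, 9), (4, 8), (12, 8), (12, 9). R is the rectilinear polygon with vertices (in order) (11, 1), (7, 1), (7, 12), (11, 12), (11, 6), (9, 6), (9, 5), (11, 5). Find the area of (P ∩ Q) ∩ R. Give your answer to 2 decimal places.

The region (P ∩ Q) ∩ R is the polygon with vertices (9,8), (9,6), (9,5), (9,3), (8,2), (7,2), (7,8).
By the shoelace formula its area is 11.50.

11.50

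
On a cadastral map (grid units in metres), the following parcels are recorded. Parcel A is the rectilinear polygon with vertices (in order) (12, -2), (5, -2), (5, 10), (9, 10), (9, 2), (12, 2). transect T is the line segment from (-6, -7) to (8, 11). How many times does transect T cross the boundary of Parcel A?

The segment meets the boundary at (7.222,10), (5,7.143).

2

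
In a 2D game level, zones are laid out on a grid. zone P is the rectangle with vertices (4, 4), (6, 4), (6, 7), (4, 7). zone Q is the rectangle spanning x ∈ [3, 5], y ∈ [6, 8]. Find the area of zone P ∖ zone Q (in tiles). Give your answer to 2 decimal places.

|zone P∩zone Q|: x∈[4,5], y∈[6,7] → 1·1 = 1.
|zone P| = 6.
|zone P ∖ zone Q| = |zone P| − |zone P∩zone Q| = 6 − 1 = 5.00.

5.00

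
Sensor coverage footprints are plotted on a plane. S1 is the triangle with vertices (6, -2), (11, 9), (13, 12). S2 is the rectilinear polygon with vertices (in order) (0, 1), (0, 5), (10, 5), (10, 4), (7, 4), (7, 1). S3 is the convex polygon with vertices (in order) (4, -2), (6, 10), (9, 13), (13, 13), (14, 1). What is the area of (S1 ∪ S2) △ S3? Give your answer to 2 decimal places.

|S1 ∪ S2| = 34.2045.
|(S1 ∪ S2) ∩ S3| = 14.8601.
|(S1 ∪ S2) △ S3| = 34.2045 + 106.5 − 29.7201 = 110.98.

110.98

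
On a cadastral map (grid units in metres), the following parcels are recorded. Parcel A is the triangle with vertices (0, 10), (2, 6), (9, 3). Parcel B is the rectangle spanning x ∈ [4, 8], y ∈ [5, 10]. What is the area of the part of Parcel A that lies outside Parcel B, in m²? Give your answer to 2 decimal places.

8.73

|Parcel A| = 11, |Parcel A∩Parcel B| = 2.2698.
|Parcel A ∖ Parcel B| = |Parcel A| − |Parcel A∩Parcel B| = 11 − 2.2698 = 8.73.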